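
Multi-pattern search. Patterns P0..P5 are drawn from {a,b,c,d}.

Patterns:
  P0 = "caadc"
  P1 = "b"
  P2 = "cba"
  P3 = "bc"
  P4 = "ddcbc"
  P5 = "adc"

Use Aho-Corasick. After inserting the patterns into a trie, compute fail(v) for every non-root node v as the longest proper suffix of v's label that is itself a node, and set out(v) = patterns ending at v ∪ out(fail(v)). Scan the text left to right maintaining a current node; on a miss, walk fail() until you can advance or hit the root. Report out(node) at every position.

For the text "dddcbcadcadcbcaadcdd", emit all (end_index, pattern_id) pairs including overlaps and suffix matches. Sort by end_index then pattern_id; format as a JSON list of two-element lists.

Construct AC machine:
Trie nodes:
  n0 'ε': a→15 b→6 c→1 d→10
  n1 'c': a→2 b→7
  n2 'ca': a→3
  n3 'caa': d→4
  n4 'caad': c→5
  n5 'caadc': ·  [P0 ends]
  n6 'b': c→9  [P1 ends]
  n7 'cb': a→8
  n8 'cba': ·  [P2 ends]
  n9 'bc': ·  [P3 ends]
  n10 'd': d→11
  n11 'dd': c→12
  n12 'ddc': b→13
  n13 'ddcb': c→14
  n14 'ddcbc': ·  [P4 ends]
  n15 'a': d→16
  n16 'ad': c→17
  n17 'adc': ·  [P5 ends]

BFS fail/out derivation:
  fail(1) 'c': from fail(0)=0 chase 'c': 0 ⇒ 0;  out=∅∪out(0)=∅
  fail(6) 'b': from fail(0)=0 chase 'b': 0 ⇒ 0;  out={1}∪out(0)={1}
  fail(10) 'd': from fail(0)=0 chase 'd': 0 ⇒ 0;  out=∅∪out(0)=∅
  fail(15) 'a': from fail(0)=0 chase 'a': 0 ⇒ 0;  out=∅∪out(0)=∅
  fail(2) 'ca': from fail(1)=0 chase 'a': 0 ⇒ 15;  out=∅∪out(15)=∅
  fail(7) 'cb': from fail(1)=0 chase 'b': 0 ⇒ 6;  out=∅∪out(6)={1}
  fail(9) 'bc': from fail(6)=0 chase 'c': 0 ⇒ 1;  out={3}∪out(1)={3}
  fail(11) 'dd': from fail(10)=0 chase 'd': 0 ⇒ 10;  out=∅∪out(10)=∅
  fail(16) 'ad': from fail(15)=0 chase 'd': 0 ⇒ 10;  out=∅∪out(10)=∅
  fail(3) 'caa': from fail(2)=15 chase 'a': 15→0 ⇒ 15;  out=∅∪out(15)=∅
  fail(8) 'cba': from fail(7)=6 chase 'a': 6→0 ⇒ 15;  out={2}∪out(15)={2}
  fail(12) 'ddc': from fail(11)=10 chase 'c': 10→0 ⇒ 1;  out=∅∪out(1)=∅
  fail(17) 'adc': from fail(16)=10 chase 'c': 10→0 ⇒ 1;  out={5}∪out(1)={5}
  fail(4) 'caad': from fail(3)=15 chase 'd': 15 ⇒ 16;  out=∅∪out(16)=∅
  fail(13) 'ddcb': from fail(12)=1 chase 'b': 1 ⇒ 7;  out=∅∪out(7)={1}
  fail(5) 'caadc': from fail(4)=16 chase 'c': 16 ⇒ 17;  out={0}∪out(17)={0,5}
  fail(14) 'ddcbc': from fail(13)=7 chase 'c': 7→6 ⇒ 9;  out={4}∪out(9)={3,4}

Scan:
pos 0 'd': at 10
pos 1 'd': at 11
pos 2 'd': at 11 ·f
pos 3 'c': at 12
pos 4 'b': at 13  ** P1@[4:4]
pos 5 'c': at 14  ** P3@[4:5],P4@[1:5]
pos 6 'a': at 2 ·f
pos 7 'd': at 16 ·f
pos 8 'c': at 17  ** P5@[6:8]
pos 9 'a': at 2 ·f
pos 10 'd': at 16 ·f
pos 11 'c': at 17  ** P5@[9:11]
pos 12 'b': at 7 ·f  ** P1@[12:12]
pos 13 'c': at 9 ·f  ** P3@[12:13]
pos 14 'a': at 2 ·f
pos 15 'a': at 3
pos 16 'd': at 4
pos 17 'c': at 5  ** P0@[13:17],P5@[15:17]
pos 18 'd': at 10 ·f
pos 19 'd': at 11

Result: [[4,1],[5,3],[5,4],[8,5],[11,5],[12,1],[13,3],[17,0],[17,5]]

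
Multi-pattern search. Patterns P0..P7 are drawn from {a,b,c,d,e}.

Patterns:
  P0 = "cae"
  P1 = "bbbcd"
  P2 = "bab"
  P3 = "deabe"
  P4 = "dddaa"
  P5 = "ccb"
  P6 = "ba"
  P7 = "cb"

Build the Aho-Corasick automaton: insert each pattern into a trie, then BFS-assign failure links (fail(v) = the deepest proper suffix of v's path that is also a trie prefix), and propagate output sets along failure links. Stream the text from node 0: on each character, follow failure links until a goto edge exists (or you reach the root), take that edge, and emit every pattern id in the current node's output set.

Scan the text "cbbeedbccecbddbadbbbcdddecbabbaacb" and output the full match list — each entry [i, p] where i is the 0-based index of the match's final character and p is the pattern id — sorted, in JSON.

Build:
Trie (insert patterns):
  0='ε' goto b→4 c→1 d→11
  1='c' goto a→2 b→22 c→20
  2='ca' goto e→3
  3='cae' goto ·  [P0 ends]
  4='b' goto a→9 b→5
  5='bb' goto b→6
  6='bbb' goto c→7
  7='bbbc' goto d→8
  8='bbbcd' goto ·  [P1 ends]
  9='ba' goto b→10  [P6 ends]
  10='bab' goto ·  [P2 ends]
  11='d' goto d→16 e→12
  12='de' goto a→13
  13='dea' goto b→14
  14='deab' goto e→15
  15='deabe' goto ·  [P3 ends]
  16='dd' goto d→17
  17='ddd' goto a→18
  18='ddda' goto a→19
  19='dddaa' goto ·  [P4 ends]
  20='cc' goto b→21
  21='ccb' goto ·  [P5 ends]
  22='cb' goto ·  [P7 ends]

Failure links (BFS by depth):
  n1('c'): parent n0 fail=0; on 'c' 0 → fail=0;  out ∅∪∅=∅
  n4('b'): parent n0 fail=0; on 'b' 0 → fail=0;  out ∅∪∅=∅
  n11('d'): parent n0 fail=0; on 'd' 0 → fail=0;  out ∅∪∅=∅
  n2('ca'): parent n1 fail=0; on 'a' 0 → fail=0;  out ∅∪∅=∅
  n5('bb'): parent n4 fail=0; on 'b' 0 → fail=4;  out ∅∪∅=∅
  n9('ba'): parent n4 fail=0; on 'a' 0 → fail=0;  out {6}∪∅={6}
  n12('de'): parent n11 fail=0; on 'e' 0 → fail=0;  out ∅∪∅=∅
  n16('dd'): parent n11 fail=0; on 'd' 0 → fail=11;  out ∅∪∅=∅
  n20('cc'): parent n1 fail=0; on 'c' 0 → fail=1;  out ∅∪∅=∅
  n22('cb'): parent n1 fail=0; on 'b' 0 → fail=4;  out {7}∪∅={7}
  n3('cae'): parent n2 fail=0; on 'e' 0 → fail=0;  out {0}∪∅={0}
  n6('bbb'): parent n5 fail=4; on 'b' 4 → fail=5;  out ∅∪∅=∅
  n10('bab'): parent n9 fail=0; on 'b' 0 → fail=4;  out {2}∪∅={2}
  n13('dea'): parent n12 fail=0; on 'a' 0 → fail=0;  out ∅∪∅=∅
  n17('ddd'): parent n16 fail=11; on 'd' 11 → fail=16;  out ∅∪∅=∅
  n21('ccb'): parent n20 fail=1; on 'b' 1 → fail=22;  out {5}∪{7}={5,7}
  n7('bbbc'): parent n6 fail=5; on 'c' 5→4→0 → fail=1;  out ∅∪∅=∅
  n14('deab'): parent n13 fail=0; on 'b' 0 → fail=4;  out ∅∪∅=∅
  n18('ddda'): parent n17 fail=16; on 'a' 16→11→0 → fail=0;  out ∅∪∅=∅
  n8('bbbcd'): parent n7 fail=1; on 'd' 1→0 → fail=11;  out {1}∪∅={1}
  n15('deabe'): parent n14 fail=4; on 'e' 4→0 → fail=0;  out {3}∪∅={3}
  n19('dddaa'): parent n18 fail=0; on 'a' 0 → fail=0;  out {4}∪∅={4}

Run:
[0] read 'c'  n0⇒n1
[1] read 'b'  n1⇒n22  → match P7@[0:1]
[2] read 'b'  n22⇒n5 (fail-walked)
[3] read 'e'  n5⇒n0 (fail-walked)
[4] read 'e'  n0⇒n0
[5] read 'd'  n0⇒n11
[6] read 'b'  n11⇒n4 (fail-walked)
[7] read 'c'  n4⇒n1 (fail-walked)
[8] read 'c'  n1⇒n20
[9] read 'e'  n20⇒n0 (fail-walked)
[10] read 'c'  n0⇒n1
[11] read 'b'  n1⇒n22  → match P7@[10:11]
[12] read 'd'  n22⇒n11 (fail-walked)
[13] read 'd'  n11⇒n16
[14] read 'b'  n16⇒n4 (fail-walked)
[15] read 'a'  n4⇒n9  → match P6@[14:15]
[16] read 'd'  n9⇒n11 (fail-walked)
[17] read 'b'  n11⇒n4 (fail-walked)
[18] read 'b'  n4⇒n5
[19] read 'b'  n5⇒n6
[20] read 'c'  n6⇒n7
[21] read 'd'  n7⇒n8  → match P1@[17:21]
[22] read 'd'  n8⇒n16 (fail-walked)
[23] read 'd'  n16⇒n17
[24] read 'e'  n17⇒n12 (fail-walked)
[25] read 'c'  n12⇒n1 (fail-walked)
[26] read 'b'  n1⇒n22  → match P7@[25:26]
[27] read 'a'  n22⇒n9 (fail-walked)  → match P6@[26:27]
[28] read 'b'  n9⇒n10  → match P2@[26:28]
[29] read 'b'  n10⇒n5 (fail-walked)
[30] read 'a'  n5⇒n9 (fail-walked)  → match P6@[29:30]
[31] read 'a'  n9⇒n0 (fail-walked)
[32] read 'c'  n0⇒n1
[33] read 'b'  n1⇒n22  → match P7@[32:33]

All matches (sorted): [[1,7],[11,7],[15,6],[21,1],[26,7],[27,6],[28,2],[30,6],[33,7]]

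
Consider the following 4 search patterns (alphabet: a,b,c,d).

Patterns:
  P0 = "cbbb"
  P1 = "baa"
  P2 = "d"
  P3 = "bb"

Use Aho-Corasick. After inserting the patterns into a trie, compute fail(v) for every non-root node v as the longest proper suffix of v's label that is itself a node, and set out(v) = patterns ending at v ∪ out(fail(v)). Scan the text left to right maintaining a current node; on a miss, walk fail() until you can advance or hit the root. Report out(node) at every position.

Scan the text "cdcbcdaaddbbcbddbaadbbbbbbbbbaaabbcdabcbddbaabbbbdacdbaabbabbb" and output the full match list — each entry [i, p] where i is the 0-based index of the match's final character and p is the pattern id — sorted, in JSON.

Build:
Trie (insert patterns):
  0='ε' goto b→5 c→1 d→8
  1='c' goto b→2
  2='cb' goto b→3
  3='cbb' goto b→4
  4='cbbb' goto ·  [P0 ends]
  5='b' goto a→6 b→9
  6='ba' goto a→7
  7='baa' goto ·  [P1 ends]
  8='d' goto ·  [P2 ends]
  9='bb' goto ·  [P3 ends]

Failure links (BFS by depth):
  n1('c'): parent n0 fail=0; on 'c' 0 → fail=0;  out ∅∪∅=∅
  n5('b'): parent n0 fail=0; on 'b' 0 → fail=0;  out ∅∪∅=∅
  n8('d'): parent n0 fail=0; on 'd' 0 → fail=0;  out {2}∪∅={2}
  n2('cb'): parent n1 fail=0; on 'b' 0 → fail=5;  out ∅∪∅=∅
  n6('ba'): parent n5 fail=0; on 'a' 0 → fail=0;  out ∅∪∅=∅
  n9('bb'): parent n5 fail=0; on 'b' 0 → fail=5;  out {3}∪∅={3}
  n3('cbb'): parent n2 fail=5; on 'b' 5 → fail=9;  out ∅∪{3}={3}
  n7('baa'): parent n6 fail=0; on 'a' 0 → fail=0;  out {1}∪∅={1}
  n4('cbbb'): parent n3 fail=9; on 'b' 9→5 → fail=9;  out {0}∪{3}={0,3}

Run:
pos 0 'c': at 1
pos 1 'd': at 8 (via fail)  ** P2@[1:1]
pos 2 'c': at 1 (via fail)
pos 3 'b': at 2
pos 4 'c': at 1 (via fail)
pos 5 'd': at 8 (via fail)  ** P2@[5:5]
pos 6 'a': at 0 (via fail)
pos 7 'a': at 0
pos 8 'd': at 8  ** P2@[8:8]
pos 9 'd': at 8 (via fail)  ** P2@[9:9]
pos 10 'b': at 5 (via fail)
pos 11 'b': at 9  ** P3@[10:11]
pos 12 'c': at 1 (via fail)
pos 13 'b': at 2
pos 14 'd': at 8 (via fail)  ** P2@[14:14]
pos 15 'd': at 8 (via fail)  ** P2@[15:15]
pos 16 'b': at 5 (via fail)
pos 17 'a': at 6
pos 18 'a': at 7  ** P1@[16:18]
pos 19 'd': at 8 (via fail)  ** P2@[19:19]
pos 20 'b': at 5 (via fail)
pos 21 'b': at 9  ** P3@[20:21]
pos 22 'b': at 9 (via fail)  ** P3@[21:22]
pos 23 'b': at 9 (via fail)  ** P3@[22:23]
pos 24 'b': at 9 (via fail)  ** P3@[23:24]
pos 25 'b': at 9 (via fail)  ** P3@[24:25]
pos 26 'b': at 9 (via fail)  ** P3@[25:26]
pos 27 'b': at 9 (via fail)  ** P3@[26:27]
pos 28 'b': at 9 (via fail)  ** P3@[27:28]
pos 29 'a': at 6 (via fail)
pos 30 'a': at 7  ** P1@[28:30]
pos 31 'a': at 0 (via fail)
pos 32 'b': at 5
pos 33 'b': at 9  ** P3@[32:33]
pos 34 'c': at 1 (via fail)
pos 35 'd': at 8 (via fail)  ** P2@[35:35]
pos 36 'a': at 0 (via fail)
pos 37 'b': at 5
pos 38 'c': at 1 (via fail)
pos 39 'b': at 2
pos 40 'd': at 8 (via fail)  ** P2@[40:40]
pos 41 'd': at 8 (via fail)  ** P2@[41:41]
pos 42 'b': at 5 (via fail)
pos 43 'a': at 6
pos 44 'a': at 7  ** P1@[42:44]
pos 45 'b': at 5 (via fail)
pos 46 'b': at 9  ** P3@[45:46]
pos 47 'b': at 9 (via fail)  ** P3@[46:47]
pos 48 'b': at 9 (via fail)  ** P3@[47:48]
pos 49 'd': at 8 (via fail)  ** P2@[49:49]
pos 50 'a': at 0 (via fail)
pos 51 'c': at 1
pos 52 'd': at 8 (via fail)  ** P2@[52:52]
pos 53 'b': at 5 (via fail)
pos 54 'a': at 6
pos 55 'a': at 7  ** P1@[53:55]
pos 56 'b': at 5 (via fail)
pos 57 'b': at 9  ** P3@[56:57]
pos 58 'a': at 6 (via fail)
pos 59 'b': at 5 (via fail)
pos 60 'b': at 9  ** P3@[59:60]
pos 61 'b': at 9 (via fail)  ** P3@[60:61]

Matches: [[1,2],[5,2],[8,2],[9,2],[11,3],[14,2],[15,2],[18,1],[19,2],[21,3],[22,3],[23,3],[24,3],[25,3],[26,3],[27,3],[28,3],[30,1],[33,3],[35,2],[40,2],[41,2],[44,1],[46,3],[47,3],[48,3],[49,2],[52,2],[55,1],[57,3],[60,3],[61,3]]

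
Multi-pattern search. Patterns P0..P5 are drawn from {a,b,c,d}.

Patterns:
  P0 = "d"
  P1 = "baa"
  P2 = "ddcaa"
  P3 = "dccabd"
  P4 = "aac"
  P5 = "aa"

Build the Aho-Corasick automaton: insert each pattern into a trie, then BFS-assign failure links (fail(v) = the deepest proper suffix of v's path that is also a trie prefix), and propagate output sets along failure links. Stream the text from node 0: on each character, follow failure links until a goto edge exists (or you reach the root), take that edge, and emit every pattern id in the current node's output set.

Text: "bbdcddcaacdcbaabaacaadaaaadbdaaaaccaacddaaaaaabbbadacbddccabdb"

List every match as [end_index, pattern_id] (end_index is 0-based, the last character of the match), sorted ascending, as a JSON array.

Construct AC machine:
Trie nodes:
  0='ε' goto a→14 b→2 d→1
  1='d' goto c→9 d→5  ←P0
  2='b' goto a→3
  3='ba' goto a→4
  4='baa' goto ·  ←P1
  5='dd' goto c→6
  6='ddc' goto a→7
  7='ddca' goto a→8
  8='ddcaa' goto ·  ←P2
  9='dc' goto c→10
  10='dcc' goto a→11
  11='dcca' goto b→12
  12='dccab' goto d→13
  13='dccabd' goto ·  ←P3
  14='a' goto a→15
  15='aa' goto c→16  ←P5
  16='aac' goto ·  ←P4

Failure links (BFS by depth):
  n1('d'): parent n0 fail=0; on 'd' 0 → fail=0;  out {0}∪∅={0}
  n2('b'): parent n0 fail=0; on 'b' 0 → fail=0;  out ∅∪∅=∅
  n14('a'): parent n0 fail=0; on 'a' 0 → fail=0;  out ∅∪∅=∅
  n3('ba'): parent n2 fail=0; on 'a' 0 → fail=14;  out ∅∪∅=∅
  n5('dd'): parent n1 fail=0; on 'd' 0 → fail=1;  out ∅∪{0}={0}
  n9('dc'): parent n1 fail=0; on 'c' 0 → fail=0;  out ∅∪∅=∅
  n15('aa'): parent n14 fail=0; on 'a' 0 → fail=14;  out {5}∪∅={5}
  n4('baa'): parent n3 fail=14; on 'a' 14 → fail=15;  out {1}∪{5}={1,5}
  n6('ddc'): parent n5 fail=1; on 'c' 1 → fail=9;  out ∅∪∅=∅
  n10('dcc'): parent n9 fail=0; on 'c' 0 → fail=0;  out ∅∪∅=∅
  n16('aac'): parent n15 fail=14; on 'c' 14→0 → fail=0;  out {4}∪∅={4}
  n7('ddca'): parent n6 fail=9; on 'a' 9→0 → fail=14;  out ∅∪∅=∅
  n11('dcca'): parent n10 fail=0; on 'a' 0 → fail=14;  out ∅∪∅=∅
  n8('ddcaa'): parent n7 fail=14; on 'a' 14 → fail=15;  out {2}∪{5}={2,5}
  n12('dccab'): parent n11 fail=14; on 'b' 14→0 → fail=2;  out ∅∪∅=∅
  n13('dccabd'): parent n12 fail=2; on 'd' 2→0 → fail=1;  out {3}∪{0}={0,3}

Run:
[0] read 'b'  n0⇒n2
[1] read 'b'  n2⇒n2 ·f
[2] read 'd'  n2⇒n1 ·f  emit P0@[2:2]
[3] read 'c'  n1⇒n9
[4] read 'd'  n9⇒n1 ·f  emit P0@[4:4]
[5] read 'd'  n1⇒n5  emit P0@[5:5]
[6] read 'c'  n5⇒n6
[7] read 'a'  n6⇒n7
[8] read 'a'  n7⇒n8  emit P2@[4:8],P5@[7:8]
[9] read 'c'  n8⇒n16 ·f  emit P4@[7:9]
[10] read 'd'  n16⇒n1 ·f  emit P0@[10:10]
[11] read 'c'  n1⇒n9
[12] read 'b'  n9⇒n2 ·f
[13] read 'a'  n2⇒n3
[14] read 'a'  n3⇒n4  emit P1@[12:14],P5@[13:14]
[15] read 'b'  n4⇒n2 ·f
[16] read 'a'  n2⇒n3
[17] read 'a'  n3⇒n4  emit P1@[15:17],P5@[16:17]
[18] read 'c'  n4⇒n16 ·f  emit P4@[16:18]
[19] read 'a'  n16⇒n14 ·f
[20] read 'a'  n14⇒n15  emit P5@[19:20]
[21] read 'd'  n15⇒n1 ·f  emit P0@[21:21]
[22] read 'a'  n1⇒n14 ·f
[23] read 'a'  n14⇒n15  emit P5@[22:23]
[24] read 'a'  n15⇒n15 ·f  emit P5@[23:24]
[25] read 'a'  n15⇒n15 ·f  emit P5@[24:25]
[26] read 'd'  n15⇒n1 ·f  emit P0@[26:26]
[27] read 'b'  n1⇒n2 ·f
[28] read 'd'  n2⇒n1 ·f  emit P0@[28:28]
[29] read 'a'  n1⇒n14 ·f
[30] read 'a'  n14⇒n15  emit P5@[29:30]
[31] read 'a'  n15⇒n15 ·f  emit P5@[30:31]
[32] read 'a'  n15⇒n15 ·f  emit P5@[31:32]
[33] read 'c'  n15⇒n16  emit P4@[31:33]
[34] read 'c'  n16⇒n0 ·f
[35] read 'a'  n0⇒n14
[36] read 'a'  n14⇒n15  emit P5@[35:36]
[37] read 'c'  n15⇒n16  emit P4@[35:37]
[38] read 'd'  n16⇒n1 ·f  emit P0@[38:38]
[39] read 'd'  n1⇒n5  emit P0@[39:39]
[40] read 'a'  n5⇒n14 ·f
[41] read 'a'  n14⇒n15  emit P5@[40:41]
[42] read 'a'  n15⇒n15 ·f  emit P5@[41:42]
[43] read 'a'  n15⇒n15 ·f  emit P5@[42:43]
[44] read 'a'  n15⇒n15 ·f  emit P5@[43:44]
[45] read 'a'  n15⇒n15 ·f  emit P5@[44:45]
[46] read 'b'  n15⇒n2 ·f
[47] read 'b'  n2⇒n2 ·f
[48] read 'b'  n2⇒n2 ·f
[49] read 'a'  n2⇒n3
[50] read 'd'  n3⇒n1 ·f  emit P0@[50:50]
[51] read 'a'  n1⇒n14 ·f
[52] read 'c'  n14⇒n0 ·f
[53] read 'b'  n0⇒n2
[54] read 'd'  n2⇒n1 ·f  emit P0@[54:54]
[55] read 'd'  n1⇒n5  emit P0@[55:55]
[56] read 'c'  n5⇒n6
[57] read 'c'  n6⇒n10 ·f
[58] read 'a'  n10⇒n11
[59] read 'b'  n11⇒n12
[60] read 'd'  n12⇒n13  emit P0@[60:60],P3@[55:60]
[61] read 'b'  n13⇒n2 ·f

All matches (sorted): [[2,0],[4,0],[5,0],[8,2],[8,5],[9,4],[10,0],[14,1],[14,5],[17,1],[17,5],[18,4],[20,5],[21,0],[23,5],[24,5],[25,5],[26,0],[28,0],[30,5],[31,5],[32,5],[33,4],[36,5],[37,4],[38,0],[39,0],[41,5],[42,5],[43,5],[44,5],[45,5],[50,0],[54,0],[55,0],[60,0],[60,3]]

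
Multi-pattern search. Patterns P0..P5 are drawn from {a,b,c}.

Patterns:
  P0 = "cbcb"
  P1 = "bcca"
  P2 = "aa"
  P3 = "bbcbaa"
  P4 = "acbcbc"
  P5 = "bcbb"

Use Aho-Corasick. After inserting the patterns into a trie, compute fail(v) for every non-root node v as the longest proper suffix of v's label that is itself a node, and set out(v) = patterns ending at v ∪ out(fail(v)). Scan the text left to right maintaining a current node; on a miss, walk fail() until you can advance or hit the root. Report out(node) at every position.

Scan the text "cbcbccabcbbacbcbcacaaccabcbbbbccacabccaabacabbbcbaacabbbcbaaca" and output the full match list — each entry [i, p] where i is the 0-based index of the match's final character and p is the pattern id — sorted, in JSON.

Build automaton:
Trie nodes:
  0='ε' goto a→9 b→5 c→1
  1='c' goto b→2
  2='cb' goto c→3
  3='cbc' goto b→4
  4='cbcb' goto ·  ←P0
  5='b' goto b→11 c→6
  6='bc' goto b→21 c→7
  7='bcc' goto a→8
  8='bcca' goto ·  ←P1
  9='a' goto a→10 c→16
  10='aa' goto ·  ←P2
  11='bb' goto c→12
  12='bbc' goto b→13
  13='bbcb' goto a→14
  14='bbcba' goto a→15
  15='bbcbaa' goto ·  ←P3
  16='ac' goto b→17
  17='acb' goto c→18
  18='acbc' goto b→19
  19='acbcb' goto c→20
  20='acbcbc' goto ·  ←P4
  21='bcb' goto b→22
  22='bcbb' goto ·  ←P5

Failure links (BFS by depth):
  fail(1) 'c': from fail(0)=0 chase 'c': 0 ⇒ 0;  out=∅∪out(0)=∅
  fail(5) 'b': from fail(0)=0 chase 'b': 0 ⇒ 0;  out=∅∪out(0)=∅
  fail(9) 'a': from fail(0)=0 chase 'a': 0 ⇒ 0;  out=∅∪out(0)=∅
  fail(2) 'cb': from fail(1)=0 chase 'b': 0 ⇒ 5;  out=∅∪out(5)=∅
  fail(6) 'bc': from fail(5)=0 chase 'c': 0 ⇒ 1;  out=∅∪out(1)=∅
  fail(10) 'aa': from fail(9)=0 chase 'a': 0 ⇒ 9;  out={2}∪out(9)={2}
  fail(11) 'bb': from fail(5)=0 chase 'b': 0 ⇒ 5;  out=∅∪out(5)=∅
  fail(16) 'ac': from fail(9)=0 chase 'c': 0 ⇒ 1;  out=∅∪out(1)=∅
  fail(3) 'cbc': from fail(2)=5 chase 'c': 5 ⇒ 6;  out=∅∪out(6)=∅
  fail(7) 'bcc': from fail(6)=1 chase 'c': 1→0 ⇒ 1;  out=∅∪out(1)=∅
  fail(12) 'bbc': from fail(11)=5 chase 'c': 5 ⇒ 6;  out=∅∪out(6)=∅
  fail(17) 'acb': from fail(16)=1 chase 'b': 1 ⇒ 2;  out=∅∪out(2)=∅
  fail(21) 'bcb': from fail(6)=1 chase 'b': 1 ⇒ 2;  out=∅∪out(2)=∅
  fail(4) 'cbcb': from fail(3)=6 chase 'b': 6 ⇒ 21;  out={0}∪out(21)={0}
  fail(8) 'bcca': from fail(7)=1 chase 'a': 1→0 ⇒ 9;  out={1}∪out(9)={1}
  fail(13) 'bbcb': from fail(12)=6 chase 'b': 6 ⇒ 21;  out=∅∪out(21)=∅
  fail(18) 'acbc': from fail(17)=2 chase 'c': 2 ⇒ 3;  out=∅∪out(3)=∅
  fail(22) 'bcbb': from fail(21)=2 chase 'b': 2→5 ⇒ 11;  out={5}∪out(11)={5}
  fail(14) 'bbcba': from fail(13)=21 chase 'a': 21→2→5→0 ⇒ 9;  out=∅∪out(9)=∅
  fail(19) 'acbcb': from fail(18)=3 chase 'b': 3 ⇒ 4;  out=∅∪out(4)={0}
  fail(15) 'bbcbaa': from fail(14)=9 chase 'a': 9 ⇒ 10;  out={3}∪out(10)={2,3}
  fail(20) 'acbcbc': from fail(19)=4 chase 'c': 4→21→2 ⇒ 3;  out={4}∪out(3)={4}

Scan:
pos 0 'c': at 1
pos 1 'b': at 2
pos 2 'c': at 3
pos 3 'b': at 4  emit P0@[0:3]
pos 4 'c': at 3 ·f
pos 5 'c': at 7 ·f
pos 6 'a': at 8  emit P1@[3:6]
pos 7 'b': at 5 ·f
pos 8 'c': at 6
pos 9 'b': at 21
pos 10 'b': at 22  emit P5@[7:10]
pos 11 'a': at 9 ·f
pos 12 'c': at 16
pos 13 'b': at 17
pos 14 'c': at 18
pos 15 'b': at 19  emit P0@[12:15]
pos 16 'c': at 20  emit P4@[11:16]
pos 17 'a': at 9 ·f
pos 18 'c': at 16
pos 19 'a': at 9 ·f
pos 20 'a': at 10  emit P2@[19:20]
pos 21 'c': at 16 ·f
pos 22 'c': at 1 ·f
pos 23 'a': at 9 ·f
pos 24 'b': at 5 ·f
pos 25 'c': at 6
pos 26 'b': at 21
pos 27 'b': at 22  emit P5@[24:27]
pos 28 'b': at 11 ·f
pos 29 'b': at 11 ·f
pos 30 'c': at 12
pos 31 'c': at 7 ·f
pos 32 'a': at 8  emit P1@[29:32]
pos 33 'c': at 16 ·f
pos 34 'a': at 9 ·f
pos 35 'b': at 5 ·f
pos 36 'c': at 6
pos 37 'c': at 7
pos 38 'a': at 8  emit P1@[35:38]
pos 39 'a': at 10 ·f  emit P2@[38:39]
pos 40 'b': at 5 ·f
pos 41 'a': at 9 ·f
pos 42 'c': at 16
pos 43 'a': at 9 ·f
pos 44 'b': at 5 ·f
pos 45 'b': at 11
pos 46 'b': at 11 ·f
pos 47 'c': at 12
pos 48 'b': at 13
pos 49 'a': at 14
pos 50 'a': at 15  emit P2@[49:50],P3@[45:50]
pos 51 'c': at 16 ·f
pos 52 'a': at 9 ·f
pos 53 'b': at 5 ·f
pos 54 'b': at 11
pos 55 'b': at 11 ·f
pos 56 'c': at 12
pos 57 'b': at 13
pos 58 'a': at 14
pos 59 'a': at 15  emit P2@[58:59],P3@[54:59]
pos 60 'c': at 16 ·f
pos 61 'a': at 9 ·f

Matches: [[3,0],[6,1],[10,5],[15,0],[16,4],[20,2],[27,5],[32,1],[38,1],[39,2],[50,2],[50,3],[59,2],[59,3]]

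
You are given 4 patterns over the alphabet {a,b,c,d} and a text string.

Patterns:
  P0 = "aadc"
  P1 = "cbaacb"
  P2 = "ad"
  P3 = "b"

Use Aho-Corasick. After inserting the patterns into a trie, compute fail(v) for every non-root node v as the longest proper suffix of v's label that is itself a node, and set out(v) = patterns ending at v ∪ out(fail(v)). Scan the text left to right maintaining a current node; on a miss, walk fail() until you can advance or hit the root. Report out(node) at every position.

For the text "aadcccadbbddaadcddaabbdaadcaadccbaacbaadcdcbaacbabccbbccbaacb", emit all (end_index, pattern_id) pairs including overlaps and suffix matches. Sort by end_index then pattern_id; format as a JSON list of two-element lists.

Build:
Trie (insert patterns):
  0='ε' goto a→1 b→12 c→5
  1='a' goto a→2 d→11
  2='aa' goto d→3
  3='aad' goto c→4
  4='aadc' goto ·  [P0 ends]
  5='c' goto b→6
  6='cb' goto a→7
  7='cba' goto a→8
  8='cbaa' goto c→9
  9='cbaac' goto b→10
  10='cbaacb' goto ·  [P1 ends]
  11='ad' goto ·  [P2 ends]
  12='b' goto ·  [P3 ends]

Failure links (BFS by depth):
  fail(1) 'a': from fail(0)=0 chase 'a': 0 ⇒ 0;  out=∅∪out(0)=∅
  fail(5) 'c': from fail(0)=0 chase 'c': 0 ⇒ 0;  out=∅∪out(0)=∅
  fail(12) 'b': from fail(0)=0 chase 'b': 0 ⇒ 0;  out={3}∪out(0)={3}
  fail(2) 'aa': from fail(1)=0 chase 'a': 0 ⇒ 1;  out=∅∪out(1)=∅
  fail(6) 'cb': from fail(5)=0 chase 'b': 0 ⇒ 12;  out=∅∪out(12)={3}
  fail(11) 'ad': from fail(1)=0 chase 'd': 0 ⇒ 0;  out={2}∪out(0)={2}
  fail(3) 'aad': from fail(2)=1 chase 'd': 1 ⇒ 11;  out=∅∪out(11)={2}
  fail(7) 'cba': from fail(6)=12 chase 'a': 12→0 ⇒ 1;  out=∅∪out(1)=∅
  fail(4) 'aadc': from fail(3)=11 chase 'c': 11→0 ⇒ 5;  out={0}∪out(5)={0}
  fail(8) 'cbaa': from fail(7)=1 chase 'a': 1 ⇒ 2;  out=∅∪out(2)=∅
  fail(9) 'cbaac': from fail(8)=2 chase 'c': 2→1→0 ⇒ 5;  out=∅∪out(5)=∅
  fail(10) 'cbaacb': from fail(9)=5 chase 'b': 5 ⇒ 6;  out={1}∪out(6)={1,3}

Run:
pos 0 'a': at 1
pos 1 'a': at 2
pos 2 'd': at 3  emit P2@[1:2]
pos 3 'c': at 4  emit P0@[0:3]
pos 4 'c': at 5 (fail-walked)
pos 5 'c': at 5 (fail-walked)
pos 6 'a': at 1 (fail-walked)
pos 7 'd': at 11  emit P2@[6:7]
pos 8 'b': at 12 (fail-walked)  emit P3@[8:8]
pos 9 'b': at 12 (fail-walked)  emit P3@[9:9]
pos 10 'd': at 0 (fail-walked)
pos 11 'd': at 0
pos 12 'a': at 1
pos 13 'a': at 2
pos 14 'd': at 3  emit P2@[13:14]
pos 15 'c': at 4  emit P0@[12:15]
pos 16 'd': at 0 (fail-walked)
pos 17 'd': at 0
pos 18 'a': at 1
pos 19 'a': at 2
pos 20 'b': at 12 (fail-walked)  emit P3@[20:20]
pos 21 'b': at 12 (fail-walked)  emit P3@[21:21]
pos 22 'd': at 0 (fail-walked)
pos 23 'a': at 1
pos 24 'a': at 2
pos 25 'd': at 3  emit P2@[24:25]
pos 26 'c': at 4  emit P0@[23:26]
pos 27 'a': at 1 (fail-walked)
pos 28 'a': at 2
pos 29 'd': at 3  emit P2@[28:29]
pos 30 'c': at 4  emit P0@[27:30]
pos 31 'c': at 5 (fail-walked)
pos 32 'b': at 6  emit P3@[32:32]
pos 33 'a': at 7
pos 34 'a': at 8
pos 35 'c': at 9
pos 36 'b': at 10  emit P1@[31:36],P3@[36:36]
pos 37 'a': at 7 (fail-walked)
pos 38 'a': at 8
pos 39 'd': at 3 (fail-walked)  emit P2@[38:39]
pos 40 'c': at 4  emit P0@[37:40]
pos 41 'd': at 0 (fail-walked)
pos 42 'c': at 5
pos 43 'b': at 6  emit P3@[43:43]
pos 44 'a': at 7
pos 45 'a': at 8
pos 46 'c': at 9
pos 47 'b': at 10  emit P1@[42:47],P3@[47:47]
pos 48 'a': at 7 (fail-walked)
pos 49 'b': at 12 (fail-walked)  emit P3@[49:49]
pos 50 'c': at 5 (fail-walked)
pos 51 'c': at 5 (fail-walked)
pos 52 'b': at 6  emit P3@[52:52]
pos 53 'b': at 12 (fail-walked)  emit P3@[53:53]
pos 54 'c': at 5 (fail-walked)
pos 55 'c': at 5 (fail-walked)
pos 56 'b': at 6  emit P3@[56:56]
pos 57 'a': at 7
pos 58 'a': at 8
pos 59 'c': at 9
pos 60 'b': at 10  emit P1@[55:60],P3@[60:60]

Result: [[2,2],[3,0],[7,2],[8,3],[9,3],[14,2],[15,0],[20,3],[21,3],[25,2],[26,0],[29,2],[30,0],[32,3],[36,1],[36,3],[39,2],[40,0],[43,3],[47,1],[47,3],[49,3],[52,3],[53,3],[56,3],[60,1],[60,3]]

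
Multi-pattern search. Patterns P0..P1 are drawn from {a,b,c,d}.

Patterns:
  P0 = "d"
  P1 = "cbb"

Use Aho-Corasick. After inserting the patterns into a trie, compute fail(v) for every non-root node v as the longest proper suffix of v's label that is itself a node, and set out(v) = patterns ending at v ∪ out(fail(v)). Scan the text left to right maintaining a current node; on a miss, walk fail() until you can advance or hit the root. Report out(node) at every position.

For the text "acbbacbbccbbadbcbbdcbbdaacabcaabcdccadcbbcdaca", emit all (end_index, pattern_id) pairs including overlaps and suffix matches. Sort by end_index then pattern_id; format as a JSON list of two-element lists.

Build:
Trie nodes:
  0='ε' goto c→2 d→1
  1='d' goto ·  ←P0
  2='c' goto b→3
  3='cb' goto b→4
  4='cbb' goto ·  ←P1

Failure links (BFS by depth):
  fail(1) 'd': from fail(0)=0 chase 'd': 0 ⇒ 0;  out={0}∪out(0)={0}
  fail(2) 'c': from fail(0)=0 chase 'c': 0 ⇒ 0;  out=∅∪out(0)=∅
  fail(3) 'cb': from fail(2)=0 chase 'b': 0 ⇒ 0;  out=∅∪out(0)=∅
  fail(4) 'cbb': from fail(3)=0 chase 'b': 0 ⇒ 0;  out={1}∪out(0)={1}

Run:
[0] read 'a'  n0⇒n0
[1] read 'c'  n0⇒n2
[2] read 'b'  n2⇒n3
[3] read 'b'  n3⇒n4  emit P1@[1:3]
[4] read 'a'  n4⇒n0 ·f
[5] read 'c'  n0⇒n2
[6] read 'b'  n2⇒n3
[7] read 'b'  n3⇒n4  emit P1@[5:7]
[8] read 'c'  n4⇒n2 ·f
[9] read 'c'  n2⇒n2 ·f
[10] read 'b'  n2⇒n3
[11] read 'b'  n3⇒n4  emit P1@[9:11]
[12] read 'a'  n4⇒n0 ·f
[13] read 'd'  n0⇒n1  emit P0@[13:13]
[14] read 'b'  n1⇒n0 ·f
[15] read 'c'  n0⇒n2
[16] read 'b'  n2⇒n3
[17] read 'b'  n3⇒n4  emit P1@[15:17]
[18] read 'd'  n4⇒n1 ·f  emit P0@[18:18]
[19] read 'c'  n1⇒n2 ·f
[20] read 'b'  n2⇒n3
[21] read 'b'  n3⇒n4  emit P1@[19:21]
[22] read 'd'  n4⇒n1 ·f  emit P0@[22:22]
[23] read 'a'  n1⇒n0 ·f
[24] read 'a'  n0⇒n0
[25] read 'c'  n0⇒n2
[26] read 'a'  n2⇒n0 ·f
[27] read 'b'  n0⇒n0
[28] read 'c'  n0⇒n2
[29] read 'a'  n2⇒n0 ·f
[30] read 'a'  n0⇒n0
[31] read 'b'  n0⇒n0
[32] read 'c'  n0⇒n2
[33] read 'd'  n2⇒n1 ·f  emit P0@[33:33]
[34] read 'c'  n1⇒n2 ·f
[35] read 'c'  n2⇒n2 ·f
[36] read 'a'  n2⇒n0 ·f
[37] read 'd'  n0⇒n1  emit P0@[37:37]
[38] read 'c'  n1⇒n2 ·f
[39] read 'b'  n2⇒n3
[40] read 'b'  n3⇒n4  emit P1@[38:40]
[41] read 'c'  n4⇒n2 ·f
[42] read 'd'  n2⇒n1 ·f  emit P0@[42:42]
[43] read 'a'  n1⇒n0 ·f
[44] read 'c'  n0⇒n2
[45] read 'a'  n2⇒n0 ·f

All matches (sorted): [[3,1],[7,1],[11,1],[13,0],[17,1],[18,0],[21,1],[22,0],[33,0],[37,0],[40,1],[42,0]]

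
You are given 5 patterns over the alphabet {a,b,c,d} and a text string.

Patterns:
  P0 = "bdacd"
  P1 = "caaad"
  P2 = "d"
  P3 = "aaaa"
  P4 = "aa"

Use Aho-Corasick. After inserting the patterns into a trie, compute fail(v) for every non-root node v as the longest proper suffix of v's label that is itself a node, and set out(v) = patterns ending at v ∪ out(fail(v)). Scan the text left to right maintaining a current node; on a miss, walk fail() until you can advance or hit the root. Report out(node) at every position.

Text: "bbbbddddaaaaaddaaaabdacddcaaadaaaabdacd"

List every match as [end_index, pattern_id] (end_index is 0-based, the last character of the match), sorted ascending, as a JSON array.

Build automaton:
Trie nodes:
  0='ε' goto a→12 b→1 c→6 d→11
  1='b' goto d→2
  2='bd' goto a→3
  3='bda' goto c→4
  4='bdac' goto d→5
  5='bdacd' goto ·  ←P0
  6='c' goto a→7
  7='ca' goto a→8
  8='caa' goto a→9
  9='caaa' goto d→10
  10='caaad' goto ·  ←P1
  11='d' goto ·  ←P2
  12='a' goto a→13
  13='aa' goto a→14  ←P4
  14='aaa' goto a→15
  15='aaaa' goto ·  ←P3

BFS fail/out derivation:
  n1('b'): parent n0 fail=0; on 'b' 0 → fail=0;  out ∅∪∅=∅
  n6('c'): parent n0 fail=0; on 'c' 0 → fail=0;  out ∅∪∅=∅
  n11('d'): parent n0 fail=0; on 'd' 0 → fail=0;  out {2}∪∅={2}
  n12('a'): parent n0 fail=0; on 'a' 0 → fail=0;  out ∅∪∅=∅
  n2('bd'): parent n1 fail=0; on 'd' 0 → fail=11;  out ∅∪{2}={2}
  n7('ca'): parent n6 fail=0; on 'a' 0 → fail=12;  out ∅∪∅=∅
  n13('aa'): parent n12 fail=0; on 'a' 0 → fail=12;  out {4}∪∅={4}
  n3('bda'): parent n2 fail=11; on 'a' 11→0 → fail=12;  out ∅∪∅=∅
  n8('caa'): parent n7 fail=12; on 'a' 12 → fail=13;  out ∅∪{4}={4}
  n14('aaa'): parent n13 fail=12; on 'a' 12 → fail=13;  out ∅∪{4}={4}
  n4('bdac'): parent n3 fail=12; on 'c' 12→0 → fail=6;  out ∅∪∅=∅
  n9('caaa'): parent n8 fail=13; on 'a' 13 → fail=14;  out ∅∪{4}={4}
  n15('aaaa'): parent n14 fail=13; on 'a' 13 → fail=14;  out {3}∪{4}={3,4}
  n5('bdacd'): parent n4 fail=6; on 'd' 6→0 → fail=11;  out {0}∪{2}={0,2}
  n10('caaad'): parent n9 fail=14; on 'd' 14→13→12→0 → fail=11;  out {1}∪{2}={1,2}

Scan:
pos 0 'b': at 1
pos 1 'b': at 1 ·f
pos 2 'b': at 1 ·f
pos 3 'b': at 1 ·f
pos 4 'd': at 2  → match P2@[4:4]
pos 5 'd': at 11 ·f  → match P2@[5:5]
pos 6 'd': at 11 ·f  → match P2@[6:6]
pos 7 'd': at 11 ·f  → match P2@[7:7]
pos 8 'a': at 12 ·f
pos 9 'a': at 13  → match P4@[8:9]
pos 10 'a': at 14  → match P4@[9:10]
pos 11 'a': at 15  → match P3@[8:11],P4@[10:11]
pos 12 'a': at 15 ·f  → match P3@[9:12],P4@[11:12]
pos 13 'd': at 11 ·f  → match P2@[13:13]
pos 14 'd': at 11 ·f  → match P2@[14:14]
pos 15 'a': at 12 ·f
pos 16 'a': at 13  → match P4@[15:16]
pos 17 'a': at 14  → match P4@[16:17]
pos 18 'a': at 15  → match P3@[15:18],P4@[17:18]
pos 19 'b': at 1 ·f
pos 20 'd': at 2  → match P2@[20:20]
pos 21 'a': at 3
pos 22 'c': at 4
pos 23 'd': at 5  → match P0@[19:23],P2@[23:23]
pos 24 'd': at 11 ·f  → match P2@[24:24]
pos 25 'c': at 6 ·f
pos 26 'a': at 7
pos 27 'a': at 8  → match P4@[26:27]
pos 28 'a': at 9  → match P4@[27:28]
pos 29 'd': at 10  → match P1@[25:29],P2@[29:29]
pos 30 'a': at 12 ·f
pos 31 'a': at 13  → match P4@[30:31]
pos 32 'a': at 14  → match P4@[31:32]
pos 33 'a': at 15  → match P3@[30:33],P4@[32:33]
pos 34 'b': at 1 ·f
pos 35 'd': at 2  → match P2@[35:35]
pos 36 'a': at 3
pos 37 'c': at 4
pos 38 'd': at 5  → match P0@[34:38],P2@[38:38]

All matches (sorted): [[4,2],[5,2],[6,2],[7,2],[9,4],[10,4],[11,3],[11,4],[12,3],[12,4],[13,2],[14,2],[16,4],[17,4],[18,3],[18,4],[20,2],[23,0],[23,2],[24,2],[27,4],[28,4],[29,1],[29,2],[31,4],[32,4],[33,3],[33,4],[35,2],[38,0],[38,2]]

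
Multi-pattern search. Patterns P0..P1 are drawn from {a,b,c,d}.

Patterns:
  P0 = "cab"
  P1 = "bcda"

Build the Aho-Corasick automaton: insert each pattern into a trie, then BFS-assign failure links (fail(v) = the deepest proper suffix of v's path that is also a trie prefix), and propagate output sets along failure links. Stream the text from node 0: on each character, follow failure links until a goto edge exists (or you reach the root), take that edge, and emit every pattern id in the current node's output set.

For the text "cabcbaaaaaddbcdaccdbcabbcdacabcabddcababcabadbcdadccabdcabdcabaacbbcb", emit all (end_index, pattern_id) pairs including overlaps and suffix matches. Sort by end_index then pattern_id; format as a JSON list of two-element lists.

Build automaton:
Trie nodes:
  n0 'ε': b→4 c→1
  n1 'c': a→2
  n2 'ca': b→3
  n3 'cab': ·  ←P0
  n4 'b': c→5
  n5 'bc': d→6
  n6 'bcd': a→7
  n7 'bcda': ·  ←P1

Failure links (BFS by depth):
  fail(1) 'c': from fail(0)=0 chase 'c': 0 ⇒ 0;  out=∅∪out(0)=∅
  fail(4) 'b': from fail(0)=0 chase 'b': 0 ⇒ 0;  out=∅∪out(0)=∅
  fail(2) 'ca': from fail(1)=0 chase 'a': 0 ⇒ 0;  out=∅∪out(0)=∅
  fail(5) 'bc': from fail(4)=0 chase 'c': 0 ⇒ 1;  out=∅∪out(1)=∅
  fail(3) 'cab': from fail(2)=0 chase 'b': 0 ⇒ 4;  out={0}∪out(4)={0}
  fail(6) 'bcd': from fail(5)=1 chase 'd': 1→0 ⇒ 0;  out=∅∪out(0)=∅
  fail(7) 'bcda': from fail(6)=0 chase 'a': 0 ⇒ 0;  out={1}∪out(0)={1}

Scan:
i=0 'c': node 0→1
i=1 'a': node 1→2
i=2 'b': node 2→3  ** P0@[0:2]
i=3 'c': node 3→5 (fail-walked)
i=4 'b': node 5→4 (fail-walked)
i=5 'a': node 4→0 (fail-walked)
i=6 'a': node 0→0
i=7 'a': node 0→0
i=8 'a': node 0→0
i=9 'a': node 0→0
i=10 'd': node 0→0
i=11 'd': node 0→0
i=12 'b': node 0→4
i=13 'c': node 4→5
i=14 'd': node 5→6
i=15 'a': node 6→7  ** P1@[12:15]
i=16 'c': node 7→1 (fail-walked)
i=17 'c': node 1→1 (fail-walked)
i=18 'd': node 1→0 (fail-walked)
i=19 'b': node 0→4
i=20 'c': node 4→5
i=21 'a': node 5→2 (fail-walked)
i=22 'b': node 2→3  ** P0@[20:22]
i=23 'b': node 3→4 (fail-walked)
i=24 'c': node 4→5
i=25 'd': node 5→6
i=26 'a': node 6→7  ** P1@[23:26]
i=27 'c': node 7→1 (fail-walked)
i=28 'a': node 1→2
i=29 'b': node 2→3  ** P0@[27:29]
i=30 'c': node 3→5 (fail-walked)
i=31 'a': node 5→2 (fail-walked)
i=32 'b': node 2→3  ** P0@[30:32]
i=33 'd': node 3→0 (fail-walked)
i=34 'd': node 0→0
i=35 'c': node 0→1
i=36 'a': node 1→2
i=37 'b': node 2→3  ** P0@[35:37]
i=38 'a': node 3→0 (fail-walked)
i=39 'b': node 0→4
i=40 'c': node 4→5
i=41 'a': node 5→2 (fail-walked)
i=42 'b': node 2→3  ** P0@[40:42]
i=43 'a': node 3→0 (fail-walked)
i=44 'd': node 0→0
i=45 'b': node 0→4
i=46 'c': node 4→5
i=47 'd': node 5→6
i=48 'a': node 6→7  ** P1@[45:48]
i=49 'd': node 7→0 (fail-walked)
i=50 'c': node 0→1
i=51 'c': node 1→1 (fail-walked)
i=52 'a': node 1→2
i=53 'b': node 2→3  ** P0@[51:53]
i=54 'd': node 3→0 (fail-walked)
i=55 'c': node 0→1
i=56 'a': node 1→2
i=57 'b': node 2→3  ** P0@[55:57]
i=58 'd': node 3→0 (fail-walked)
i=59 'c': node 0→1
i=60 'a': node 1→2
i=61 'b': node 2→3  ** P0@[59:61]
i=62 'a': node 3→0 (fail-walked)
i=63 'a': node 0→0
i=64 'c': node 0→1
i=65 'b': node 1→4 (fail-walked)
i=66 'b': node 4→4 (fail-walked)
i=67 'c': node 4→5
i=68 'b': node 5→4 (fail-walked)

All matches (sorted): [[2,0],[15,1],[22,0],[26,1],[29,0],[32,0],[37,0],[42,0],[48,1],[53,0],[57,0],[61,0]]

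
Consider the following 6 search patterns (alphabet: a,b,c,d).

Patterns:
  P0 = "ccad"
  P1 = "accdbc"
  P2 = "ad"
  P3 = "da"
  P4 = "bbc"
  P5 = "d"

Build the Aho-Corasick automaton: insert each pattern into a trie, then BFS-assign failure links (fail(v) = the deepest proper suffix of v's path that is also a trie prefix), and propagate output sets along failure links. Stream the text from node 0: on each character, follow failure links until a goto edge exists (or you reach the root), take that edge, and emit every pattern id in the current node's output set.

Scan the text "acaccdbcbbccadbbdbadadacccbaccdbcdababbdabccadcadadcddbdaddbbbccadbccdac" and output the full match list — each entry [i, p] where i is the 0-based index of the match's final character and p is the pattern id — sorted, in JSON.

Construct AC machine:
Trie nodes:
  n0 'ε': a→5 b→14 c→1 d→12
  n1 'c': c→2
  n2 'cc': a→3
  n3 'cca': d→4
  n4 'ccad': ·  [P0 ends]
  n5 'a': c→6 d→11
  n6 'ac': c→7
  n7 'acc': d→8
  n8 'accd': b→9
  n9 'accdb': c→10
  n10 'accdbc': ·  [P1 ends]
  n11 'ad': ·  [P2 ends]
  n12 'd': a→13  [P5 ends]
  n13 'da': ·  [P3 ends]
  n14 'b': b→15
  n15 'bb': c→16
  n16 'bbc': ·  [P4 ends]

BFS fail/out derivation:
  fail(1) 'c': from fail(0)=0 chase 'c': 0 ⇒ 0;  out=∅∪out(0)=∅
  fail(5) 'a': from fail(0)=0 chase 'a': 0 ⇒ 0;  out=∅∪out(0)=∅
  fail(12) 'd': from fail(0)=0 chase 'd': 0 ⇒ 0;  out={5}∪out(0)={5}
  fail(14) 'b': from fail(0)=0 chase 'b': 0 ⇒ 0;  out=∅∪out(0)=∅
  fail(2) 'cc': from fail(1)=0 chase 'c': 0 ⇒ 1;  out=∅∪out(1)=∅
  fail(6) 'ac': from fail(5)=0 chase 'c': 0 ⇒ 1;  out=∅∪out(1)=∅
  fail(11) 'ad': from fail(5)=0 chase 'd': 0 ⇒ 12;  out={2}∪out(12)={2,5}
  fail(13) 'da': from fail(12)=0 chase 'a': 0 ⇒ 5;  out={3}∪out(5)={3}
  fail(15) 'bb': from fail(14)=0 chase 'b': 0 ⇒ 14;  out=∅∪out(14)=∅
  fail(3) 'cca': from fail(2)=1 chase 'a': 1→0 ⇒ 5;  out=∅∪out(5)=∅
  fail(7) 'acc': from fail(6)=1 chase 'c': 1 ⇒ 2;  out=∅∪out(2)=∅
  fail(16) 'bbc': from fail(15)=14 chase 'c': 14→0 ⇒ 1;  out={4}∪out(1)={4}
  fail(4) 'ccad': from fail(3)=5 chase 'd': 5 ⇒ 11;  out={0}∪out(11)={0,2,5}
  fail(8) 'accd': from fail(7)=2 chase 'd': 2→1→0 ⇒ 12;  out=∅∪out(12)={5}
  fail(9) 'accdb': from fail(8)=12 chase 'b': 12→0 ⇒ 14;  out=∅∪out(14)=∅
  fail(10) 'accdbc': from fail(9)=14 chase 'c': 14→0 ⇒ 1;  out={1}∪out(1)={1}

Run:
[0] read 'a'  n0⇒n5
[1] read 'c'  n5⇒n6
[2] read 'a'  n6⇒n5 (via fail)
[3] read 'c'  n5⇒n6
[4] read 'c'  n6⇒n7
[5] read 'd'  n7⇒n8  emit P5@[5:5]
[6] read 'b'  n8⇒n9
[7] read 'c'  n9⇒n10  emit P1@[2:7]
[8] read 'b'  n10⇒n14 (via fail)
[9] read 'b'  n14⇒n15
[10] read 'c'  n15⇒n16  emit P4@[8:10]
[11] read 'c'  n16⇒n2 (via fail)
[12] read 'a'  n2⇒n3
[13] read 'd'  n3⇒n4  emit P0@[10:13],P2@[12:13],P5@[13:13]
[14] read 'b'  n4⇒n14 (via fail)
[15] read 'b'  n14⇒n15
[16] read 'd'  n15⇒n12 (via fail)  emit P5@[16:16]
[17] read 'b'  n12⇒n14 (via fail)
[18] read 'a'  n14⇒n5 (via fail)
[19] read 'd'  n5⇒n11  emit P2@[18:19],P5@[19:19]
[20] read 'a'  n11⇒n13 (via fail)  emit P3@[19:20]
[21] read 'd'  n13⇒n11 (via fail)  emit P2@[20:21],P5@[21:21]
[22] read 'a'  n11⇒n13 (via fail)  emit P3@[21:22]
[23] read 'c'  n13⇒n6 (via fail)
[24] read 'c'  n6⇒n7
[25] read 'c'  n7⇒n2 (via fail)
[26] read 'b'  n2⇒n14 (via fail)
[27] read 'a'  n14⇒n5 (via fail)
[28] read 'c'  n5⇒n6
[29] read 'c'  n6⇒n7
[30] read 'd'  n7⇒n8  emit P5@[30:30]
[31] read 'b'  n8⇒n9
[32] read 'c'  n9⇒n10  emit P1@[27:32]
[33] read 'd'  n10⇒n12 (via fail)  emit P5@[33:33]
[34] read 'a'  n12⇒n13  emit P3@[33:34]
[35] read 'b'  n13⇒n14 (via fail)
[36] read 'a'  n14⇒n5 (via fail)
[37] read 'b'  n5⇒n14 (via fail)
[38] read 'b'  n14⇒n15
[39] read 'd'  n15⇒n12 (via fail)  emit P5@[39:39]
[40] read 'a'  n12⇒n13  emit P3@[39:40]
[41] read 'b'  n13⇒n14 (via fail)
[42] read 'c'  n14⇒n1 (via fail)
[43] read 'c'  n1⇒n2
[44] read 'a'  n2⇒n3
[45] read 'd'  n3⇒n4  emit P0@[42:45],P2@[44:45],P5@[45:45]
[46] read 'c'  n4⇒n1 (via fail)
[47] read 'a'  n1⇒n5 (via fail)
[48] read 'd'  n5⇒n11  emit P2@[47:48],P5@[48:48]
[49] read 'a'  n11⇒n13 (via fail)  emit P3@[48:49]
[50] read 'd'  n13⇒n11 (via fail)  emit P2@[49:50],P5@[50:50]
[51] read 'c'  n11⇒n1 (via fail)
[52] read 'd'  n1⇒n12 (via fail)  emit P5@[52:52]
[53] read 'd'  n12⇒n12 (via fail)  emit P5@[53:53]
[54] read 'b'  n12⇒n14 (via fail)
[55] read 'd'  n14⇒n12 (via fail)  emit P5@[55:55]
[56] read 'a'  n12⇒n13  emit P3@[55:56]
[57] read 'd'  n13⇒n11 (via fail)  emit P2@[56:57],P5@[57:57]
[58] read 'd'  n11⇒n12 (via fail)  emit P5@[58:58]
[59] read 'b'  n12⇒n14 (via fail)
[60] read 'b'  n14⇒n15
[61] read 'b'  n15⇒n15 (via fail)
[62] read 'c'  n15⇒n16  emit P4@[60:62]
[63] read 'c'  n16⇒n2 (via fail)
[64] read 'a'  n2⇒n3
[65] read 'd'  n3⇒n4  emit P0@[62:65],P2@[64:65],P5@[65:65]
[66] read 'b'  n4⇒n14 (via fail)
[67] read 'c'  n14⇒n1 (via fail)
[68] read 'c'  n1⇒n2
[69] read 'd'  n2⇒n12 (via fail)  emit P5@[69:69]
[70] read 'a'  n12⇒n13  emit P3@[69:70]
[71] read 'c'  n13⇒n6 (via fail)

All matches (sorted): [[5,5],[7,1],[10,4],[13,0],[13,2],[13,5],[16,5],[19,2],[19,5],[20,3],[21,2],[21,5],[22,3],[30,5],[32,1],[33,5],[34,3],[39,5],[40,3],[45,0],[45,2],[45,5],[48,2],[48,5],[49,3],[50,2],[50,5],[52,5],[53,5],[55,5],[56,3],[57,2],[57,5],[58,5],[62,4],[65,0],[65,2],[65,5],[69,5],[70,3]]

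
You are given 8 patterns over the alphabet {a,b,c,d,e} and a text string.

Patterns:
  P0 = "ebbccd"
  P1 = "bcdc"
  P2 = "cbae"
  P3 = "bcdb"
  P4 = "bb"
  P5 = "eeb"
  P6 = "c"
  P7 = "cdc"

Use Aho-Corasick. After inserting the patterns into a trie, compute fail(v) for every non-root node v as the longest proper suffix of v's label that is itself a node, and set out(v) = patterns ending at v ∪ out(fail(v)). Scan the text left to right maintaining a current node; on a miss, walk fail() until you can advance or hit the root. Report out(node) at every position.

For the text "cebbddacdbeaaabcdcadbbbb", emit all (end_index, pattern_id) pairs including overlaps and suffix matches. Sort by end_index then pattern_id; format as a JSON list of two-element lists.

Construct AC machine:
Trie nodes:
  n0 'ε': b→7 c→11 e→1
  n1 'e': b→2 e→17
  n2 'eb': b→3
  n3 'ebb': c→4
  n4 'ebbc': c→5
  n5 'ebbcc': d→6
  n6 'ebbccd': ·  ←P0
  n7 'b': b→16 c→8
  n8 'bc': d→9
  n9 'bcd': b→15 c→10
  n10 'bcdc': ·  ←P1
  n11 'c': b→12 d→19  ←P6
  n12 'cb': a→13
  n13 'cba': e→14
  n14 'cbae': ·  ←P2
  n15 'bcdb': ·  ←P3
  n16 'bb': ·  ←P4
  n17 'ee': b→18
  n18 'eeb': ·  ←P5
  n19 'cd': c→20
  n20 'cdc': ·  ←P7

Failure links (BFS by depth):
  n1('e'): parent n0 fail=0; on 'e' 0 → fail=0;  out ∅∪∅=∅
  n7('b'): parent n0 fail=0; on 'b' 0 → fail=0;  out ∅∪∅=∅
  n11('c'): parent n0 fail=0; on 'c' 0 → fail=0;  out {6}∪∅={6}
  n2('eb'): parent n1 fail=0; on 'b' 0 → fail=7;  out ∅∪∅=∅
  n8('bc'): parent n7 fail=0; on 'c' 0 → fail=11;  out ∅∪{6}={6}
  n12('cb'): parent n11 fail=0; on 'b' 0 → fail=7;  out ∅∪∅=∅
  n16('bb'): parent n7 fail=0; on 'b' 0 → fail=7;  out {4}∪∅={4}
  n17('ee'): parent n1 fail=0; on 'e' 0 → fail=1;  out ∅∪∅=∅
  n19('cd'): parent n11 fail=0; on 'd' 0 → fail=0;  out ∅∪∅=∅
  n3('ebb'): parent n2 fail=7; on 'b' 7 → fail=16;  out ∅∪{4}={4}
  n9('bcd'): parent n8 fail=11; on 'd' 11 → fail=19;  out ∅∪∅=∅
  n13('cba'): parent n12 fail=7; on 'a' 7→0 → fail=0;  out ∅∪∅=∅
  n18('eeb'): parent n17 fail=1; on 'b' 1 → fail=2;  out {5}∪∅={5}
  n20('cdc'): parent n19 fail=0; on 'c' 0 → fail=11;  out {7}∪{6}={6,7}
  n4('ebbc'): parent n3 fail=16; on 'c' 16→7 → fail=8;  out ∅∪{6}={6}
  n10('bcdc'): parent n9 fail=19; on 'c' 19 → fail=20;  out {1}∪{6,7}={1,6,7}
  n14('cbae'): parent n13 fail=0; on 'e' 0 → fail=1;  out {2}∪∅={2}
  n15('bcdb'): parent n9 fail=19; on 'b' 19→0 → fail=7;  out {3}∪∅={3}
  n5('ebbcc'): parent n4 fail=8; on 'c' 8→11→0 → fail=11;  out ∅∪{6}={6}
  n6('ebbccd'): parent n5 fail=11; on 'd' 11 → fail=19;  out {0}∪∅={0}

Text stream:
i=0 'c': node 0→11  emit P6@[0:0]
i=1 'e': node 11→1 (fail-walked)
i=2 'b': node 1→2
i=3 'b': node 2→3  emit P4@[2:3]
i=4 'd': node 3→0 (fail-walked)
i=5 'd': node 0→0
i=6 'a': node 0→0
i=7 'c': node 0→11  emit P6@[7:7]
i=8 'd': node 11→19
i=9 'b': node 19→7 (fail-walked)
i=10 'e': node 7→1 (fail-walked)
i=11 'a': node 1→0 (fail-walked)
i=12 'a': node 0→0
i=13 'a': node 0→0
i=14 'b': node 0→7
i=15 'c': node 7→8  emit P6@[15:15]
i=16 'd': node 8→9
i=17 'c': node 9→10  emit P1@[14:17],P6@[17:17],P7@[15:17]
i=18 'a': node 10→0 (fail-walked)
i=19 'd': node 0→0
i=20 'b': node 0→7
i=21 'b': node 7→16  emit P4@[20:21]
i=22 'b': node 16→16 (fail-walked)  emit P4@[21:22]
i=23 'b': node 16→16 (fail-walked)  emit P4@[22:23]

All matches (sorted): [[0,6],[3,4],[7,6],[15,6],[17,1],[17,6],[17,7],[21,4],[22,4],[23,4]]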